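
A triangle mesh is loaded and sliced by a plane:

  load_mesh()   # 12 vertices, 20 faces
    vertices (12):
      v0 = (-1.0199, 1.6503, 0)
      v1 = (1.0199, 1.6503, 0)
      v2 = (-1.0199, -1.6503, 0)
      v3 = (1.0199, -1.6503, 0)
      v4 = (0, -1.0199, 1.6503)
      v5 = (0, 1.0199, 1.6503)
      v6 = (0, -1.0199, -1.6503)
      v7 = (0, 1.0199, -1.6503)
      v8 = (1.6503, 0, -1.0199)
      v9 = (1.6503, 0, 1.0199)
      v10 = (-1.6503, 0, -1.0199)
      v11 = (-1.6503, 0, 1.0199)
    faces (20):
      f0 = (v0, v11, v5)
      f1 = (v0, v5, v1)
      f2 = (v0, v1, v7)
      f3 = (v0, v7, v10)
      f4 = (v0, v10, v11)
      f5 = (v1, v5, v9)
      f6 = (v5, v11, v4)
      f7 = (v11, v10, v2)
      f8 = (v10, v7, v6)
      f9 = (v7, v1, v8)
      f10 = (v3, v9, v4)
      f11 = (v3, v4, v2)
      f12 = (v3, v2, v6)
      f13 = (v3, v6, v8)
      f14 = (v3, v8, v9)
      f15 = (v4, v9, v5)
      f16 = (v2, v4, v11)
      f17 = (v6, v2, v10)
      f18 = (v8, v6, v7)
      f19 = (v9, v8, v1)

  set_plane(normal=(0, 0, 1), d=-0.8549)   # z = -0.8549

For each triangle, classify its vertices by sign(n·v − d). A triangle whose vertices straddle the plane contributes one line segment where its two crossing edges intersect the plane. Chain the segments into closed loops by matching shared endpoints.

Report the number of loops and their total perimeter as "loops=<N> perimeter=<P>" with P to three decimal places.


Straddling triangles (10 of 20):
  (v0,v1,v7) [++-] → (0.491564, 1.32374, -0.8549)–(-0.491564, 1.32374, -0.8549)  len=0.9831
  (v0,v7,v10) [+--] → (-0.491564, 1.32374, -0.8549)–(-1.54831, 0.266986, -0.8549)  len=1.4945
  (v0,v10,v11) [+-+] → (-1.54831, 0.266986, -0.8549)–(-1.6503, 0, -0.8549)  len=0.2858
  (v11,v10,v2) [+-+] → (-1.6503, 0, -0.8549)–(-1.54831, -0.266986, -0.8549)  len=0.2858
  (v7,v1,v8) [-+-] → (0.491564, 1.32374, -0.8549)–(1.54831, 0.266986, -0.8549)  len=1.4945
  (v3,v2,v6) [++-] → (-0.491564, -1.32374, -0.8549)–(0.491564, -1.32374, -0.8549)  len=0.9831
  (v3,v6,v8) [+--] → (0.491564, -1.32374, -0.8549)–(1.54831, -0.266986, -0.8549)  len=1.4945
  (v3,v8,v9) [+-+] → (1.54831, -0.266986, -0.8549)–(1.6503, 0, -0.8549)  len=0.2858
  (v6,v2,v10) [-+-] → (-0.491564, -1.32374, -0.8549)–(-1.54831, -0.266986, -0.8549)  len=1.4945
  (v9,v8,v1) [+-+] → (1.6503, 0, -0.8549)–(1.54831, 0.266986, -0.8549)  len=0.2858

Chained into 1 loop(s):
  loop 1: 10 segments, perimeter = 9.0873
Total perimeter = 9.087

loops=1 perimeter=9.087


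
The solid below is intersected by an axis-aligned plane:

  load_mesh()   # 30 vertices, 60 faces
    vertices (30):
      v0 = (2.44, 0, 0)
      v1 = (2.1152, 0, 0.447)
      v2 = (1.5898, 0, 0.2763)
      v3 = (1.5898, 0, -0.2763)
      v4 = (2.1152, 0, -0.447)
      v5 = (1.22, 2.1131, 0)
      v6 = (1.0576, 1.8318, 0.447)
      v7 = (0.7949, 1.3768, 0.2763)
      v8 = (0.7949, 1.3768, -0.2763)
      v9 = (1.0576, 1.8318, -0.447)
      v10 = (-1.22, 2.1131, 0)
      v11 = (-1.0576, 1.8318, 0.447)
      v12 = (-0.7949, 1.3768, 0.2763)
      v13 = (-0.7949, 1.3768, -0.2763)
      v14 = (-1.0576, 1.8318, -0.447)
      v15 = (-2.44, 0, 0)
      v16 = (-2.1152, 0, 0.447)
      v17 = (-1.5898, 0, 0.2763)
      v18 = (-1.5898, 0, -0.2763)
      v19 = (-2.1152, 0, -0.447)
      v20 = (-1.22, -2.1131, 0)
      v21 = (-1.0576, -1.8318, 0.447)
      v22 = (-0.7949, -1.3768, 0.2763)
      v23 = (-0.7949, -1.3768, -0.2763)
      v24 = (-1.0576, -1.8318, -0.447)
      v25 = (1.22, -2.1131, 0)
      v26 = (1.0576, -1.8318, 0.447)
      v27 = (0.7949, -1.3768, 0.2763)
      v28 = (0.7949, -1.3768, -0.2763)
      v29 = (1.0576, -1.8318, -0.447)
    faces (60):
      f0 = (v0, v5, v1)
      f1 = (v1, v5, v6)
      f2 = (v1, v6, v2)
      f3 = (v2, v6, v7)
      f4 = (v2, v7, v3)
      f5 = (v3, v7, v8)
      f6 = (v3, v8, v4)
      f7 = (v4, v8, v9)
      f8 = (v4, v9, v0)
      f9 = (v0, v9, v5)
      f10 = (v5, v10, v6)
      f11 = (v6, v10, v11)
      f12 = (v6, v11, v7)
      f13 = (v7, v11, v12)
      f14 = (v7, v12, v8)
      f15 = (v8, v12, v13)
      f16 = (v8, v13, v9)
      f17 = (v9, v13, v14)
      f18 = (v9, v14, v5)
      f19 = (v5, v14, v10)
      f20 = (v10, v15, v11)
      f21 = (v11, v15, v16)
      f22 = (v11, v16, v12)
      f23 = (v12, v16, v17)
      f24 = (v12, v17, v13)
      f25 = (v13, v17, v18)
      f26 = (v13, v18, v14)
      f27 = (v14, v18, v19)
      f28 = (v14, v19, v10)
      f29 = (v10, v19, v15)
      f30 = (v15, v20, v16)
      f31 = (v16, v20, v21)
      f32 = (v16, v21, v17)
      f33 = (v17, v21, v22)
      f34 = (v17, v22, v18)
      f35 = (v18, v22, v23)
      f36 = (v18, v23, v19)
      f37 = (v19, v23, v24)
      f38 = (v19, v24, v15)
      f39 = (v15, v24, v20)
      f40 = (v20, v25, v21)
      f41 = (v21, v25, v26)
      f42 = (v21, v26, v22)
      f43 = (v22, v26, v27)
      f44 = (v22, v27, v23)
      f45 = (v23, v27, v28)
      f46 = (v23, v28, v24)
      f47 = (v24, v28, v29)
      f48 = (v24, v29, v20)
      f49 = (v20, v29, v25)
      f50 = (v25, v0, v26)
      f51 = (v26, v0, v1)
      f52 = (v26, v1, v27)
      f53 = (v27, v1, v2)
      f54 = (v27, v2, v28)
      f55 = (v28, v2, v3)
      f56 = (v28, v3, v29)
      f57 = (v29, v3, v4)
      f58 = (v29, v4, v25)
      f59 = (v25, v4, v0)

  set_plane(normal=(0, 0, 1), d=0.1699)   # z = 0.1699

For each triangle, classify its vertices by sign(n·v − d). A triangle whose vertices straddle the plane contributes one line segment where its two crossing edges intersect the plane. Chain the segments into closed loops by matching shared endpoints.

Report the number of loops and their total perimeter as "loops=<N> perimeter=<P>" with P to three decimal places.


loops=2 perimeter=23.438

Straddling triangles (24 of 60):
  (v0,v5,v1) [--+] → (1.56026, 1.30993, 0.1699)–(2.31655, 0, 0.1699)  len=1.5126
  (v1,v5,v6) [+-+] → (1.56026, 1.30993, 0.1699)–(1.15827, 2.00618, 0.1699)  len=0.8040
  (v2,v7,v3) [++-] → (0.947953, 1.1117, 0.1699)–(1.5898, 0, 0.1699)  len=1.2837
  (v3,v7,v8) [-+-] → (0.947953, 1.1117, 0.1699)–(0.7949, 1.3768, 0.1699)  len=0.3061
  (v5,v10,v6) [--+] → (-0.354308, 2.00618, 0.1699)–(1.15827, 2.00618, 0.1699)  len=1.5126
  (v6,v10,v11) [+-+] → (-0.354308, 2.00618, 0.1699)–(-1.15827, 2.00618, 0.1699)  len=0.8040
  (v7,v12,v8) [++-] → (-0.488793, 1.3768, 0.1699)–(0.7949, 1.3768, 0.1699)  len=1.2837
  (v8,v12,v13) [-+-] → (-0.488793, 1.3768, 0.1699)–(-0.7949, 1.3768, 0.1699)  len=0.3061
  (v10,v15,v11) [--+] → (-1.91456, 0.696248, 0.1699)–(-1.15827, 2.00618, 0.1699)  len=1.5126
  (v11,v15,v16) [+-+] → (-1.91456, 0.696248, 0.1699)–(-2.31655, 0, 0.1699)  len=0.8040
  (v12,v17,v13) [++-] → (-1.43675, 0.265095, 0.1699)–(-0.7949, 1.3768, 0.1699)  len=1.2837
  (v13,v17,v18) [-+-] → (-1.43675, 0.265095, 0.1699)–(-1.5898, 0, 0.1699)  len=0.3061
  (v15,v20,v16) [--+] → (-1.56026, -1.30993, 0.1699)–(-2.31655, 0, 0.1699)  len=1.5126
  (v16,v20,v21) [+-+] → (-1.56026, -1.30993, 0.1699)–(-1.15827, -2.00618, 0.1699)  len=0.8040
  (v17,v22,v18) [++-] → (-0.947953, -1.1117, 0.1699)–(-1.5898, 0, 0.1699)  len=1.2837
  (v18,v22,v23) [-+-] → (-0.947953, -1.1117, 0.1699)–(-0.7949, -1.3768, 0.1699)  len=0.3061
  (v20,v25,v21) [--+] → (0.354308, -2.00618, 0.1699)–(-1.15827, -2.00618, 0.1699)  len=1.5126
  (v21,v25,v26) [+-+] → (0.354308, -2.00618, 0.1699)–(1.15827, -2.00618, 0.1699)  len=0.8040
  (v22,v27,v23) [++-] → (0.488793, -1.3768, 0.1699)–(-0.7949, -1.3768, 0.1699)  len=1.2837
  (v23,v27,v28) [-+-] → (0.488793, -1.3768, 0.1699)–(0.7949, -1.3768, 0.1699)  len=0.3061
  (v25,v0,v26) [--+] → (1.91456, -0.696248, 0.1699)–(1.15827, -2.00618, 0.1699)  len=1.5126
  (v26,v0,v1) [+-+] → (1.91456, -0.696248, 0.1699)–(2.31655, 0, 0.1699)  len=0.8040
  (v27,v2,v28) [++-] → (1.43675, -0.265095, 0.1699)–(0.7949, -1.3768, 0.1699)  len=1.2837
  (v28,v2,v3) [-+-] → (1.43675, -0.265095, 0.1699)–(1.5898, 0, 0.1699)  len=0.3061

Chained into 2 loop(s):
  loop 1: 12 segments, perimeter = 13.8993
  loop 2: 12 segments, perimeter = 9.5388
Total perimeter = 23.438


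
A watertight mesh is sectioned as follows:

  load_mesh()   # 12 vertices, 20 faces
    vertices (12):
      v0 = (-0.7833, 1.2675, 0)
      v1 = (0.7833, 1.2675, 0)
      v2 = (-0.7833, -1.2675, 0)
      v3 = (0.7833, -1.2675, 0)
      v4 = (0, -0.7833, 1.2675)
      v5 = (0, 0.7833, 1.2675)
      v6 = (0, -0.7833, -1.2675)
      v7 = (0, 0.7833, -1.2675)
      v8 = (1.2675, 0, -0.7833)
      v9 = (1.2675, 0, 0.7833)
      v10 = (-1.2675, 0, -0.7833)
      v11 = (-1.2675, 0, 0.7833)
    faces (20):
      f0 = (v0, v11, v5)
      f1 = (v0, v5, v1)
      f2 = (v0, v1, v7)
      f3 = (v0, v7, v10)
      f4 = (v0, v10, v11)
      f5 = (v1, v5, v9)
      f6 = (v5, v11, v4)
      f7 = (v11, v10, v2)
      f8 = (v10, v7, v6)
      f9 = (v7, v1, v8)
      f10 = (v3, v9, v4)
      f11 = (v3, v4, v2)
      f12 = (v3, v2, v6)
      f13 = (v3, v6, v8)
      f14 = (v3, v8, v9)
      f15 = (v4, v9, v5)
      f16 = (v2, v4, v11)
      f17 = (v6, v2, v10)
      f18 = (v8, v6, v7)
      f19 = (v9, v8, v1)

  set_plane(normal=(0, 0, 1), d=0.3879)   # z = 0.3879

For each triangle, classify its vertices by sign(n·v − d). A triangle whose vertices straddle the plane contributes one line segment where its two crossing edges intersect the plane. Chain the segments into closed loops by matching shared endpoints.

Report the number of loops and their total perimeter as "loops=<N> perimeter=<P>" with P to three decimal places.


Straddling triangles (10 of 20):
  (v0,v11,v5) [-++] → (-1.02308, 0.639818, 0.3879)–(-0.543582, 1.11932, 0.3879)  len=0.6781
  (v0,v5,v1) [-+-] → (-0.543582, 1.11932, 0.3879)–(0.543582, 1.11932, 0.3879)  len=1.0872
  (v0,v10,v11) [--+] → (-1.2675, 0, 0.3879)–(-1.02308, 0.639818, 0.3879)  len=0.6849
  (v1,v5,v9) [-++] → (0.543582, 1.11932, 0.3879)–(1.02308, 0.639818, 0.3879)  len=0.6781
  (v11,v10,v2) [+--] → (-1.2675, 0, 0.3879)–(-1.02308, -0.639818, 0.3879)  len=0.6849
  (v3,v9,v4) [-++] → (1.02308, -0.639818, 0.3879)–(0.543582, -1.11932, 0.3879)  len=0.6781
  (v3,v4,v2) [-+-] → (0.543582, -1.11932, 0.3879)–(-0.543582, -1.11932, 0.3879)  len=1.0872
  (v3,v8,v9) [--+] → (1.2675, 0, 0.3879)–(1.02308, -0.639818, 0.3879)  len=0.6849
  (v2,v4,v11) [-++] → (-0.543582, -1.11932, 0.3879)–(-1.02308, -0.639818, 0.3879)  len=0.6781
  (v9,v8,v1) [+--] → (1.2675, 0, 0.3879)–(1.02308, 0.639818, 0.3879)  len=0.6849

Chained into 1 loop(s):
  loop 1: 10 segments, perimeter = 7.6264
Total perimeter = 7.626

loops=1 perimeter=7.626


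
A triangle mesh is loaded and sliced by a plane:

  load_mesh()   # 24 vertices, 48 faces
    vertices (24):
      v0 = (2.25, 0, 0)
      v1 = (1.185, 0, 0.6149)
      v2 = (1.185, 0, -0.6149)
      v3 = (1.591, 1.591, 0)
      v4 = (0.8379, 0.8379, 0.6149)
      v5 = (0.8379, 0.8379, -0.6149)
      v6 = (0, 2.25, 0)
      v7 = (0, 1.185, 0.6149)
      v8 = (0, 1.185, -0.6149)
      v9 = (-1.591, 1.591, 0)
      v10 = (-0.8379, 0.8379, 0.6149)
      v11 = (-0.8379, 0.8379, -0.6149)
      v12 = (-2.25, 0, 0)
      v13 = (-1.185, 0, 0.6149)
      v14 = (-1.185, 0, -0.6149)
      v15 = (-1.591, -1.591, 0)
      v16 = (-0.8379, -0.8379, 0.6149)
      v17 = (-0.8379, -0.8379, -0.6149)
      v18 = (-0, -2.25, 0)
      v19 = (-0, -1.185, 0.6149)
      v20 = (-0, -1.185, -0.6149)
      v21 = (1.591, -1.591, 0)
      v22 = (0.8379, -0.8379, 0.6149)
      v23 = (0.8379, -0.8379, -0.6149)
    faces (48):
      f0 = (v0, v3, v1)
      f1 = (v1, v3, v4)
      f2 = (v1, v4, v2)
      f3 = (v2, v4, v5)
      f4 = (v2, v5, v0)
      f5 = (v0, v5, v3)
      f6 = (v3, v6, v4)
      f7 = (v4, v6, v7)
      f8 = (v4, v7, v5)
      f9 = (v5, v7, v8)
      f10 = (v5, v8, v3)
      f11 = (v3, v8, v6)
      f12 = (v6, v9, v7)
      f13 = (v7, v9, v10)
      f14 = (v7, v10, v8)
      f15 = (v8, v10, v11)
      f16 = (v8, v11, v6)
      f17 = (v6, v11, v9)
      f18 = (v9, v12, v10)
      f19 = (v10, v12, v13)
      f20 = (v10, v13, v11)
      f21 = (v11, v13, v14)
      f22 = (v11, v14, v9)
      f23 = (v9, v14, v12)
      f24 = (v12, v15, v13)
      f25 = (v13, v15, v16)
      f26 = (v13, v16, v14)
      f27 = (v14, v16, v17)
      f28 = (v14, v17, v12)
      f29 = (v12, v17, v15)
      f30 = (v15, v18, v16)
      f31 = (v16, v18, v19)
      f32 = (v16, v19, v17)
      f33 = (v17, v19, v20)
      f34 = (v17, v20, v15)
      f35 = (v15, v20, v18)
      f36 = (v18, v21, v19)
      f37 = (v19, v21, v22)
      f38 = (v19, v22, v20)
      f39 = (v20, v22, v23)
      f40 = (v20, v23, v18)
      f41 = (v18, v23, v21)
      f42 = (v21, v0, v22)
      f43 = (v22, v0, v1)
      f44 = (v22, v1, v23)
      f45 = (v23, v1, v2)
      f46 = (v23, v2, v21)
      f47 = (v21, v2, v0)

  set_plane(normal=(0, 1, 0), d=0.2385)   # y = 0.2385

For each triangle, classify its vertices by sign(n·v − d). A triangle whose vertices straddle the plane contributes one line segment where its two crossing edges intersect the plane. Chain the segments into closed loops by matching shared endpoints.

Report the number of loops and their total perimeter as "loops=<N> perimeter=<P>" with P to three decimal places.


loops=2 perimeter=7.379

Straddling triangles (12 of 48):
  (v0,v3,v1) [-+-] → (2.15121, 0.2385, 0)–(1.24586, 0.2385, 0.522723)  len=1.0454
  (v1,v3,v4) [-++] → (1.24586, 0.2385, 0.522723)–(1.0862, 0.2385, 0.6149)  len=0.1844
  (v1,v4,v2) [-+-] → (1.0862, 0.2385, 0.6149)–(1.0862, 0.2385, -0.26485)  len=0.8797
  (v2,v4,v5) [-++] → (1.0862, 0.2385, -0.26485)–(1.0862, 0.2385, -0.6149)  len=0.3501
  (v2,v5,v0) [-+-] → (1.0862, 0.2385, -0.6149)–(1.84806, 0.2385, -0.175025)  len=0.8797
  (v0,v5,v3) [-++] → (1.84806, 0.2385, -0.175025)–(2.15121, 0.2385, 0)  len=0.3501
  (v9,v12,v10) [+-+] → (-2.15121, 0.2385, 0)–(-1.84806, 0.2385, 0.175025)  len=0.3501
  (v10,v12,v13) [+--] → (-1.84806, 0.2385, 0.175025)–(-1.0862, 0.2385, 0.6149)  len=0.8797
  (v10,v13,v11) [+-+] → (-1.0862, 0.2385, 0.6149)–(-1.0862, 0.2385, 0.26485)  len=0.3501
  (v11,v13,v14) [+--] → (-1.0862, 0.2385, 0.26485)–(-1.0862, 0.2385, -0.6149)  len=0.8797
  (v11,v14,v9) [+-+] → (-1.0862, 0.2385, -0.6149)–(-1.24586, 0.2385, -0.522723)  len=0.1844
  (v9,v14,v12) [+--] → (-1.24586, 0.2385, -0.522723)–(-2.15121, 0.2385, 0)  len=1.0454

Chained into 2 loop(s):
  loop 1: 6 segments, perimeter = 3.6894
  loop 2: 6 segments, perimeter = 3.6894
Total perimeter = 7.379


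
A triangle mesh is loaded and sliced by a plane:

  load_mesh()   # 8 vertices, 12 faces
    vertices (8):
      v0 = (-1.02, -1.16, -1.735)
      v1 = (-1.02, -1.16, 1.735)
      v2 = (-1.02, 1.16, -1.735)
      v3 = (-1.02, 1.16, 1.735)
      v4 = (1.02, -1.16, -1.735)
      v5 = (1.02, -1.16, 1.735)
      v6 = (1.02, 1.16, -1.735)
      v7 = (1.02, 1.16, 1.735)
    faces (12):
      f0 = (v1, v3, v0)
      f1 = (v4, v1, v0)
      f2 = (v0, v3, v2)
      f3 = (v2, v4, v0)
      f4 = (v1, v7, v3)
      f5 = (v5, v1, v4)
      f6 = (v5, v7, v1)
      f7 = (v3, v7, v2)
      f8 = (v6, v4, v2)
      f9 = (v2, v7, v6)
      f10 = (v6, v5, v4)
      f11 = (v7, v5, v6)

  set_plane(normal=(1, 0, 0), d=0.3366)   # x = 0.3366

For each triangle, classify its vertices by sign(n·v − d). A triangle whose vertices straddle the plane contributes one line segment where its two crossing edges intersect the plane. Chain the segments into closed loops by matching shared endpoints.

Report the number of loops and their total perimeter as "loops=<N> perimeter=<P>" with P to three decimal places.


Straddling triangles (8 of 12):
  (v4,v1,v0) [+--] → (0.3366, -1.16, -0.57255)–(0.3366, -1.16, -1.735)  len=1.1625
  (v2,v4,v0) [-+-] → (0.3366, -0.3828, -1.735)–(0.3366, -1.16, -1.735)  len=0.7772
  (v1,v7,v3) [-+-] → (0.3366, 0.3828, 1.735)–(0.3366, 1.16, 1.735)  len=0.7772
  (v5,v1,v4) [+-+] → (0.3366, -1.16, 1.735)–(0.3366, -1.16, -0.57255)  len=2.3076
  (v5,v7,v1) [++-] → (0.3366, 0.3828, 1.735)–(0.3366, -1.16, 1.735)  len=1.5428
  (v3,v7,v2) [-+-] → (0.3366, 1.16, 1.735)–(0.3366, 1.16, 0.57255)  len=1.1625
  (v6,v4,v2) [++-] → (0.3366, -0.3828, -1.735)–(0.3366, 1.16, -1.735)  len=1.5428
  (v2,v7,v6) [-++] → (0.3366, 1.16, 0.57255)–(0.3366, 1.16, -1.735)  len=2.3076

Chained into 1 loop(s):
  loop 1: 8 segments, perimeter = 11.5800
Total perimeter = 11.580

loops=1 perimeter=11.580


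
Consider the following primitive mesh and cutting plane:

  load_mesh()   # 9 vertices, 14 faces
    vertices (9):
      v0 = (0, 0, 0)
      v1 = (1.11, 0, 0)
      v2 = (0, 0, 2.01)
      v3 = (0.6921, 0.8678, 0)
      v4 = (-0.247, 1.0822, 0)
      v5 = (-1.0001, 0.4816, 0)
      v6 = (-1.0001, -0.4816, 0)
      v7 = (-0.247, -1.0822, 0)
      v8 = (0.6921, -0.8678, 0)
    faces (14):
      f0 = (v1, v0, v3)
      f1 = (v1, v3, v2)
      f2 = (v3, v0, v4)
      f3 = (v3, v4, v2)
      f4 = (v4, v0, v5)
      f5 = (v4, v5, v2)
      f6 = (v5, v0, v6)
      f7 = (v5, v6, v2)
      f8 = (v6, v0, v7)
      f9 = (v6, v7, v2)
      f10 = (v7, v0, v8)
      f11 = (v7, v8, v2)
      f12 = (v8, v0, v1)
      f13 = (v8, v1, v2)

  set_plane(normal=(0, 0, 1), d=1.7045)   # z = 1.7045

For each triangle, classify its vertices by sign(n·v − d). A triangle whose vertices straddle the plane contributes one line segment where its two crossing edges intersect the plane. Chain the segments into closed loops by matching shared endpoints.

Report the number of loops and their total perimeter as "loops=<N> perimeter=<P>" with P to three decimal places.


Straddling triangles (7 of 14):
  (v1,v3,v2) [--+] → (0.105192, 0.131897, 1.7045)–(0.168709, 0, 1.7045)  len=0.1464
  (v3,v4,v2) [--+] → (-0.0375415, 0.164484, 1.7045)–(0.105192, 0.131897, 1.7045)  len=0.1464
  (v4,v5,v2) [--+] → (-0.152005, 0.0731984, 1.7045)–(-0.0375415, 0.164484, 1.7045)  len=0.1464
  (v5,v6,v2) [--+] → (-0.152005, -0.0731984, 1.7045)–(-0.152005, 0.0731984, 1.7045)  len=0.1464
  (v6,v7,v2) [--+] → (-0.0375415, -0.164484, 1.7045)–(-0.152005, -0.0731984, 1.7045)  len=0.1464
  (v7,v8,v2) [--+] → (0.105192, -0.131897, 1.7045)–(-0.0375415, -0.164484, 1.7045)  len=0.1464
  (v8,v1,v2) [--+] → (0.168709, 0, 1.7045)–(0.105192, -0.131897, 1.7045)  len=0.1464

Chained into 1 loop(s):
  loop 1: 7 segments, perimeter = 1.0248
Total perimeter = 1.025

loops=1 perimeter=1.025


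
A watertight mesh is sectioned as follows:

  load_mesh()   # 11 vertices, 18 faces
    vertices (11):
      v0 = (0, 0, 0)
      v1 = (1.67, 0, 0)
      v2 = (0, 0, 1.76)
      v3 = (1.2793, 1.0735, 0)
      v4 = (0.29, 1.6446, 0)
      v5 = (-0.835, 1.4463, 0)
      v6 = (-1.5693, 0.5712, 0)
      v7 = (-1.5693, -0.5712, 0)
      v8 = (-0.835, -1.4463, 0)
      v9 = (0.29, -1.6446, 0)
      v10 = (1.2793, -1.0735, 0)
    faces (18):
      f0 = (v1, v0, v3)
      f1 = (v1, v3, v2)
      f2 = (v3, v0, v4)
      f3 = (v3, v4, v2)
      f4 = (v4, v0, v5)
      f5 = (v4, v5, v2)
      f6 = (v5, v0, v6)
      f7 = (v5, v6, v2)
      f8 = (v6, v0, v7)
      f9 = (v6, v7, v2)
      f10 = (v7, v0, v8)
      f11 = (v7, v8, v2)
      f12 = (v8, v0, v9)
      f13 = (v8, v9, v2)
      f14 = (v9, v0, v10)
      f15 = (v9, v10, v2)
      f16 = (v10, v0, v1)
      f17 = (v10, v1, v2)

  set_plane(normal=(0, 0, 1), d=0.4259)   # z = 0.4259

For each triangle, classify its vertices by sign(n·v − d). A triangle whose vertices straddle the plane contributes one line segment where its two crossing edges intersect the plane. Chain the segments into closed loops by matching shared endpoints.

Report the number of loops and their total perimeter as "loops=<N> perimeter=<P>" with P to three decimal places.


loops=1 perimeter=7.793

Straddling triangles (9 of 18):
  (v1,v3,v2) [--+] → (0.969724, 0.813725, 0.4259)–(1.26588, 0, 0.4259)  len=0.8659
  (v3,v4,v2) [--+] → (0.219823, 1.24663, 0.4259)–(0.969724, 0.813725, 0.4259)  len=0.8659
  (v4,v5,v2) [--+] → (-0.632939, 1.09631, 0.4259)–(0.219823, 1.24663, 0.4259)  len=0.8659
  (v5,v6,v2) [--+] → (-1.18955, 0.432976, 0.4259)–(-0.632939, 1.09631, 0.4259)  len=0.8659
  (v6,v7,v2) [--+] → (-1.18955, -0.432976, 0.4259)–(-1.18955, 0.432976, 0.4259)  len=0.8660
  (v7,v8,v2) [--+] → (-0.632939, -1.09631, 0.4259)–(-1.18955, -0.432976, 0.4259)  len=0.8659
  (v8,v9,v2) [--+] → (0.219823, -1.24663, 0.4259)–(-0.632939, -1.09631, 0.4259)  len=0.8659
  (v9,v10,v2) [--+] → (0.969724, -0.813725, 0.4259)–(0.219823, -1.24663, 0.4259)  len=0.8659
  (v10,v1,v2) [--+] → (1.26588, 0, 0.4259)–(0.969724, -0.813725, 0.4259)  len=0.8659

Chained into 1 loop(s):
  loop 1: 9 segments, perimeter = 7.7933
Total perimeter = 7.793


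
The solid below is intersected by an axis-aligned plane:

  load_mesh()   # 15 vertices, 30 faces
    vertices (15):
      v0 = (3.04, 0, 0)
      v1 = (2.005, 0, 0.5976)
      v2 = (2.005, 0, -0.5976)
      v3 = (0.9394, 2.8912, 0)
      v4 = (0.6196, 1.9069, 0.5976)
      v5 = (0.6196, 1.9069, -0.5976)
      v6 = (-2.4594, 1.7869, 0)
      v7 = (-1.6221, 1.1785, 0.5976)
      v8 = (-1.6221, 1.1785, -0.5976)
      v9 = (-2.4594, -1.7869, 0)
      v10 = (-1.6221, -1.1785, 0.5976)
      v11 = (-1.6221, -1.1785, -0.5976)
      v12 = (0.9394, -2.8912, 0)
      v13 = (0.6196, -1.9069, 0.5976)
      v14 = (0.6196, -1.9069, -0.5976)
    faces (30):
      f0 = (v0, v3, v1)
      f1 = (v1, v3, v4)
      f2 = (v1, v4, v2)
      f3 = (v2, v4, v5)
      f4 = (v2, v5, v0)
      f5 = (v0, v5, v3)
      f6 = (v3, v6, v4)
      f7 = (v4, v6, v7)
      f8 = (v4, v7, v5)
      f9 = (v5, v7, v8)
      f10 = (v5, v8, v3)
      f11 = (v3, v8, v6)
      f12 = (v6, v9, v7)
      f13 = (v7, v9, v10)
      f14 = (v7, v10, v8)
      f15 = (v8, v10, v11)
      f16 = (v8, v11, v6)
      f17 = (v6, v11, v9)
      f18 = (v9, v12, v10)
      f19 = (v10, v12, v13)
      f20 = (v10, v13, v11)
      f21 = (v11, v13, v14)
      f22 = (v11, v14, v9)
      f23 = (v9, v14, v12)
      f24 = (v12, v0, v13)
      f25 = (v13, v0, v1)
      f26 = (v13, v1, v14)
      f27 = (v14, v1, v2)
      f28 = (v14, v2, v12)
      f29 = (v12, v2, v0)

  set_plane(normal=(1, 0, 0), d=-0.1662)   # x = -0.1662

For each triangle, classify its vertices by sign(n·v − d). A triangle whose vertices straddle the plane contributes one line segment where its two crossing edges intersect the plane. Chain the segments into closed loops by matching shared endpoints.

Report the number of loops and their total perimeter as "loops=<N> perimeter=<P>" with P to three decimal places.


Straddling triangles (12 of 30):
  (v3,v6,v4) [+-+] → (-0.1662, 2.53198, 0)–(-0.1662, 1.87627, 0.445085)  len=0.7925
  (v4,v6,v7) [+--] → (-0.1662, 1.87627, 0.445085)–(-0.1662, 1.65157, 0.5976)  len=0.2716
  (v4,v7,v5) [+-+] → (-0.1662, 1.65157, 0.5976)–(-0.1662, 1.65157, -0.178638)  len=0.7762
  (v5,v7,v8) [+--] → (-0.1662, 1.65157, -0.178638)–(-0.1662, 1.65157, -0.5976)  len=0.4190
  (v5,v8,v3) [+-+] → (-0.1662, 1.65157, -0.5976)–(-0.1662, 2.15196, -0.257937)  len=0.6048
  (v3,v8,v6) [+--] → (-0.1662, 2.15196, -0.257937)–(-0.1662, 2.53198, 0)  len=0.4593
  (v9,v12,v10) [-+-] → (-0.1662, -2.53198, 0)–(-0.1662, -2.15196, 0.257937)  len=0.4593
  (v10,v12,v13) [-++] → (-0.1662, -2.15196, 0.257937)–(-0.1662, -1.65157, 0.5976)  len=0.6048
  (v10,v13,v11) [-+-] → (-0.1662, -1.65157, 0.5976)–(-0.1662, -1.65157, 0.178638)  len=0.4190
  (v11,v13,v14) [-++] → (-0.1662, -1.65157, 0.178638)–(-0.1662, -1.65157, -0.5976)  len=0.7762
  (v11,v14,v9) [-+-] → (-0.1662, -1.65157, -0.5976)–(-0.1662, -1.87627, -0.445085)  len=0.2716
  (v9,v14,v12) [-++] → (-0.1662, -1.87627, -0.445085)–(-0.1662, -2.53198, 0)  len=0.7925

Chained into 2 loop(s):
  loop 1: 6 segments, perimeter = 3.3233
  loop 2: 6 segments, perimeter = 3.3233
Total perimeter = 6.647

loops=2 perimeter=6.647


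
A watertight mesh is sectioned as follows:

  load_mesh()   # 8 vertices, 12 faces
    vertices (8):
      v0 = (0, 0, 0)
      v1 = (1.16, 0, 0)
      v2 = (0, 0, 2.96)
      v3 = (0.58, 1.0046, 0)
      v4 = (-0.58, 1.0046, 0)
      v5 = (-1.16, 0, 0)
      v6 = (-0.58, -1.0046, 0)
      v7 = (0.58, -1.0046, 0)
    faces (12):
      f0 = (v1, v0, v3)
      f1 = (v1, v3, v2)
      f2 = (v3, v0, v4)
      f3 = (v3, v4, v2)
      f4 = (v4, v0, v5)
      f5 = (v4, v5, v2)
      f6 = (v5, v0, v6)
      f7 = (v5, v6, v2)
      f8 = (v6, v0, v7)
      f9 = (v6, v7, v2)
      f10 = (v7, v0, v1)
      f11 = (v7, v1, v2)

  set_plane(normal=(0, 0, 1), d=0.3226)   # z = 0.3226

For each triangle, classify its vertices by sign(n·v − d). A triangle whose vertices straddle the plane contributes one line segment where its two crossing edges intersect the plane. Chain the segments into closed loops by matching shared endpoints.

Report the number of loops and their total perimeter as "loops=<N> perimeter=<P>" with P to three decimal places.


loops=1 perimeter=6.201

Straddling triangles (6 of 12):
  (v1,v3,v2) [--+] → (0.516788, 0.895112, 0.3226)–(1.03358, 0, 0.3226)  len=1.0336
  (v3,v4,v2) [--+] → (-0.516788, 0.895112, 0.3226)–(0.516788, 0.895112, 0.3226)  len=1.0336
  (v4,v5,v2) [--+] → (-1.03358, 0, 0.3226)–(-0.516788, 0.895112, 0.3226)  len=1.0336
  (v5,v6,v2) [--+] → (-0.516788, -0.895112, 0.3226)–(-1.03358, 0, 0.3226)  len=1.0336
  (v6,v7,v2) [--+] → (0.516788, -0.895112, 0.3226)–(-0.516788, -0.895112, 0.3226)  len=1.0336
  (v7,v1,v2) [--+] → (1.03358, 0, 0.3226)–(0.516788, -0.895112, 0.3226)  len=1.0336

Chained into 1 loop(s):
  loop 1: 6 segments, perimeter = 6.2015
Total perimeter = 6.201


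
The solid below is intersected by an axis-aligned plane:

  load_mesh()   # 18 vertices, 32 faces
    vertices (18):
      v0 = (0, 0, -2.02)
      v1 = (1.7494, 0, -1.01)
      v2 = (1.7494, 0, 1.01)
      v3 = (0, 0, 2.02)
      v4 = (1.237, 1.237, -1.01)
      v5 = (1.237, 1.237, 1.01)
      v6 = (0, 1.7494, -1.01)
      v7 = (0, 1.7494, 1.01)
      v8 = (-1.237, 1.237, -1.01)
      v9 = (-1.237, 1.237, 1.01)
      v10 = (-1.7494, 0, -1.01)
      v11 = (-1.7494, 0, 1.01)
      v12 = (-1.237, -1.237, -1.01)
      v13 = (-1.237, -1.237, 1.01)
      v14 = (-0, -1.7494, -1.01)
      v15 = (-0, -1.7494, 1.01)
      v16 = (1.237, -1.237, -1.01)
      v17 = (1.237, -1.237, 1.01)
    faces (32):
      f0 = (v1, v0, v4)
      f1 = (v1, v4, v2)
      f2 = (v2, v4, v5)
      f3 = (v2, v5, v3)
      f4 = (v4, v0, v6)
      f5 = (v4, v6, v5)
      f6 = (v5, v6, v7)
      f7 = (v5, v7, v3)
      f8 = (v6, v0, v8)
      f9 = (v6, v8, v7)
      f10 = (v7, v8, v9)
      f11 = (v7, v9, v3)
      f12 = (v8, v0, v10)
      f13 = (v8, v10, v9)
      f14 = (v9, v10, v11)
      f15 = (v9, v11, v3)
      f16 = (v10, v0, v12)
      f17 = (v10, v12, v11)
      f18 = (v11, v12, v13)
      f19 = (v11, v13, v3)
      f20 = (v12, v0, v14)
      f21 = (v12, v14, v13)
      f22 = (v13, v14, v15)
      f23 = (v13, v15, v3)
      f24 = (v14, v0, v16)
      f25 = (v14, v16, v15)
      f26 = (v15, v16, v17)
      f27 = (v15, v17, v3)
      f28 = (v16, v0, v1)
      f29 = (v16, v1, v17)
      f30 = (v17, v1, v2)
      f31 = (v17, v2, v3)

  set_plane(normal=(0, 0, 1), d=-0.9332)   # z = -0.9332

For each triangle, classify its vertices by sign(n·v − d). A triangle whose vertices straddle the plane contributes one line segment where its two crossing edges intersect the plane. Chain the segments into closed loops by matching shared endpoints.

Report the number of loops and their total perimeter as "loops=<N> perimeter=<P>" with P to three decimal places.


Straddling triangles (16 of 32):
  (v1,v4,v2) [--+] → (1.25648, 1.18997, -0.9332)–(1.7494, 0, -0.9332)  len=1.2880
  (v2,v4,v5) [+-+] → (1.25648, 1.18997, -0.9332)–(1.237, 1.237, -0.9332)  len=0.0509
  (v4,v6,v5) [--+] → (0.0470305, 1.72992, -0.9332)–(1.237, 1.237, -0.9332)  len=1.2880
  (v5,v6,v7) [+-+] → (0.0470305, 1.72992, -0.9332)–(0, 1.7494, -0.9332)  len=0.0509
  (v6,v8,v7) [--+] → (-1.18997, 1.25648, -0.9332)–(0, 1.7494, -0.9332)  len=1.2880
  (v7,v8,v9) [+-+] → (-1.18997, 1.25648, -0.9332)–(-1.237, 1.237, -0.9332)  len=0.0509
  (v8,v10,v9) [--+] → (-1.72992, 0.0470305, -0.9332)–(-1.237, 1.237, -0.9332)  len=1.2880
  (v9,v10,v11) [+-+] → (-1.72992, 0.0470305, -0.9332)–(-1.7494, 0, -0.9332)  len=0.0509
  (v10,v12,v11) [--+] → (-1.25648, -1.18997, -0.9332)–(-1.7494, 0, -0.9332)  len=1.2880
  (v11,v12,v13) [+-+] → (-1.25648, -1.18997, -0.9332)–(-1.237, -1.237, -0.9332)  len=0.0509
  (v12,v14,v13) [--+] → (-0.0470305, -1.72992, -0.9332)–(-1.237, -1.237, -0.9332)  len=1.2880
  (v13,v14,v15) [+-+] → (-0.0470305, -1.72992, -0.9332)–(0, -1.7494, -0.9332)  len=0.0509
  (v14,v16,v15) [--+] → (1.18997, -1.25648, -0.9332)–(0, -1.7494, -0.9332)  len=1.2880
  (v15,v16,v17) [+-+] → (1.18997, -1.25648, -0.9332)–(1.237, -1.237, -0.9332)  len=0.0509
  (v16,v1,v17) [--+] → (1.72992, -0.0470305, -0.9332)–(1.237, -1.237, -0.9332)  len=1.2880
  (v17,v1,v2) [+-+] → (1.72992, -0.0470305, -0.9332)–(1.7494, 0, -0.9332)  len=0.0509

Chained into 1 loop(s):
  loop 1: 16 segments, perimeter = 10.7114
Total perimeter = 10.711

loops=1 perimeter=10.711


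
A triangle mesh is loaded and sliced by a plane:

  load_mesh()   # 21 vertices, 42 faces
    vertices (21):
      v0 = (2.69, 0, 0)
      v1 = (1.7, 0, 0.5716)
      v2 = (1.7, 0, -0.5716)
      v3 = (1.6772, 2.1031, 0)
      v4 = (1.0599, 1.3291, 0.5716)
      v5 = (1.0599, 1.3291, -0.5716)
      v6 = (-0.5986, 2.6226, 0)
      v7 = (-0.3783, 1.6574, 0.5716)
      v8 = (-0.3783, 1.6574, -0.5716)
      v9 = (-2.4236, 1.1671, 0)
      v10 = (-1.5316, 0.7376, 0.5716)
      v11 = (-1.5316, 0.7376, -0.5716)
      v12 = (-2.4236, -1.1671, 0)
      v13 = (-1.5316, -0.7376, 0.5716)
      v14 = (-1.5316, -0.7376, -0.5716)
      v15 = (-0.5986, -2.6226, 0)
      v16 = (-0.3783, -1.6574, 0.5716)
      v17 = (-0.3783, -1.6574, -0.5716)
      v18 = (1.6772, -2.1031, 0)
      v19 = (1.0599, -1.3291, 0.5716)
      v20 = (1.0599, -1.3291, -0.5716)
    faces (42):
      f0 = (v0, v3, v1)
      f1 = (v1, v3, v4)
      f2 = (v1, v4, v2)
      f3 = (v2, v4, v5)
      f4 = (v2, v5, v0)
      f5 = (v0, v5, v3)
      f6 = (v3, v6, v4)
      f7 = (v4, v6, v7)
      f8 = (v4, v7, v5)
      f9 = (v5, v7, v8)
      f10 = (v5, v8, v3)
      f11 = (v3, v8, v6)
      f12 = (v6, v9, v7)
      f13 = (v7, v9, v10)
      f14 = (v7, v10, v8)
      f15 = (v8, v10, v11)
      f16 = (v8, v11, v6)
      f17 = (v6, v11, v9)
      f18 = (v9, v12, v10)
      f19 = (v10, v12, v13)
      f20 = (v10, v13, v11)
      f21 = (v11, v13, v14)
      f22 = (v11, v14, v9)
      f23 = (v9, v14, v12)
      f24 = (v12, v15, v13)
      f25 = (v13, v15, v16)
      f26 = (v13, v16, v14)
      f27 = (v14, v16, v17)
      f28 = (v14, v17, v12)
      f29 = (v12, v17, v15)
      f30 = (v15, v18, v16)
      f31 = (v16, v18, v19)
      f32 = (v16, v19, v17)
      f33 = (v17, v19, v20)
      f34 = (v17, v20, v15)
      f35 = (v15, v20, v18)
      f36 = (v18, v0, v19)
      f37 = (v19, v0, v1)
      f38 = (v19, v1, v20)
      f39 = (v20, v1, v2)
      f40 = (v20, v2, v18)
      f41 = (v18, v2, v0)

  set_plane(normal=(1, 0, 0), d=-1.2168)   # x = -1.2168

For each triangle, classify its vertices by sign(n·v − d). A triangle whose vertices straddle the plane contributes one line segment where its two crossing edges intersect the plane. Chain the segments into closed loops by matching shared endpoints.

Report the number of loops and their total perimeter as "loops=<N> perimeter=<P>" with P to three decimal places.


Straddling triangles (12 of 42):
  (v6,v9,v7) [+-+] → (-1.2168, 2.12956, 0)–(-1.2168, 1.45639, 0.337264)  len=0.7529
  (v7,v9,v10) [+--] → (-1.2168, 1.45639, 0.337264)–(-1.2168, 0.988665, 0.5716)  len=0.5231
  (v7,v10,v8) [+-+] → (-1.2168, 0.988665, 0.5716)–(-1.2168, 0.988665, 0.259557)  len=0.3120
  (v8,v10,v11) [+--] → (-1.2168, 0.988665, 0.259557)–(-1.2168, 0.988665, -0.5716)  len=0.8312
  (v8,v11,v6) [+-+] → (-1.2168, 0.988665, -0.5716)–(-1.2168, 1.37361, -0.378739)  len=0.4306
  (v6,v11,v9) [+--] → (-1.2168, 1.37361, -0.378739)–(-1.2168, 2.12956, 0)  len=0.8455
  (v12,v15,v13) [-+-] → (-1.2168, -2.12956, 0)–(-1.2168, -1.37361, 0.378739)  len=0.8455
  (v13,v15,v16) [-++] → (-1.2168, -1.37361, 0.378739)–(-1.2168, -0.988665, 0.5716)  len=0.4306
  (v13,v16,v14) [-+-] → (-1.2168, -0.988665, 0.5716)–(-1.2168, -0.988665, -0.259557)  len=0.8312
  (v14,v16,v17) [-++] → (-1.2168, -0.988665, -0.259557)–(-1.2168, -0.988665, -0.5716)  len=0.3120
  (v14,v17,v12) [-+-] → (-1.2168, -0.988665, -0.5716)–(-1.2168, -1.45639, -0.337264)  len=0.5231
  (v12,v17,v15) [-++] → (-1.2168, -1.45639, -0.337264)–(-1.2168, -2.12956, 0)  len=0.7529

Chained into 2 loop(s):
  loop 1: 6 segments, perimeter = 3.6954
  loop 2: 6 segments, perimeter = 3.6954
Total perimeter = 7.391

loops=2 perimeter=7.391


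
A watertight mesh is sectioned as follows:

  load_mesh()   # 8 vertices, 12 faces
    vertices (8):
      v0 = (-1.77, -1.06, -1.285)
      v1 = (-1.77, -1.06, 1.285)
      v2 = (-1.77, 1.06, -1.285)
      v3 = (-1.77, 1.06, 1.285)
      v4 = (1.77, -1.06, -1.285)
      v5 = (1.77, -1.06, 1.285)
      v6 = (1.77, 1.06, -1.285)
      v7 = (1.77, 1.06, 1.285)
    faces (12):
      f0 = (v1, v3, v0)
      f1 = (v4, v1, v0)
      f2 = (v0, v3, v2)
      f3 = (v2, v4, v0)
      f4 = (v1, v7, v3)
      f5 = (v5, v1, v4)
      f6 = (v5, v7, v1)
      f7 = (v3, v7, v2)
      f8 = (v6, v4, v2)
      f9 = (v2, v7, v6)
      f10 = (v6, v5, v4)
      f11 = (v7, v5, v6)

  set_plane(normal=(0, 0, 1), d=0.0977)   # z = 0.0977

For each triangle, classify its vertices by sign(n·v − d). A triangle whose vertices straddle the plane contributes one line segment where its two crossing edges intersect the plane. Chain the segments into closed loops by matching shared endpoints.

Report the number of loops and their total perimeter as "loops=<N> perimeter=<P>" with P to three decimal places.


loops=1 perimeter=11.320

Straddling triangles (8 of 12):
  (v1,v3,v0) [++-] → (-1.77, 0.080593, 0.0977)–(-1.77, -1.06, 0.0977)  len=1.1406
  (v4,v1,v0) [-+-] → (-0.134575, -1.06, 0.0977)–(-1.77, -1.06, 0.0977)  len=1.6354
  (v0,v3,v2) [-+-] → (-1.77, 0.080593, 0.0977)–(-1.77, 1.06, 0.0977)  len=0.9794
  (v5,v1,v4) [++-] → (-0.134575, -1.06, 0.0977)–(1.77, -1.06, 0.0977)  len=1.9046
  (v3,v7,v2) [++-] → (0.134575, 1.06, 0.0977)–(-1.77, 1.06, 0.0977)  len=1.9046
  (v2,v7,v6) [-+-] → (0.134575, 1.06, 0.0977)–(1.77, 1.06, 0.0977)  len=1.6354
  (v6,v5,v4) [-+-] → (1.77, -0.080593, 0.0977)–(1.77, -1.06, 0.0977)  len=0.9794
  (v7,v5,v6) [++-] → (1.77, -0.080593, 0.0977)–(1.77, 1.06, 0.0977)  len=1.1406

Chained into 1 loop(s):
  loop 1: 8 segments, perimeter = 11.3200
Total perimeter = 11.320


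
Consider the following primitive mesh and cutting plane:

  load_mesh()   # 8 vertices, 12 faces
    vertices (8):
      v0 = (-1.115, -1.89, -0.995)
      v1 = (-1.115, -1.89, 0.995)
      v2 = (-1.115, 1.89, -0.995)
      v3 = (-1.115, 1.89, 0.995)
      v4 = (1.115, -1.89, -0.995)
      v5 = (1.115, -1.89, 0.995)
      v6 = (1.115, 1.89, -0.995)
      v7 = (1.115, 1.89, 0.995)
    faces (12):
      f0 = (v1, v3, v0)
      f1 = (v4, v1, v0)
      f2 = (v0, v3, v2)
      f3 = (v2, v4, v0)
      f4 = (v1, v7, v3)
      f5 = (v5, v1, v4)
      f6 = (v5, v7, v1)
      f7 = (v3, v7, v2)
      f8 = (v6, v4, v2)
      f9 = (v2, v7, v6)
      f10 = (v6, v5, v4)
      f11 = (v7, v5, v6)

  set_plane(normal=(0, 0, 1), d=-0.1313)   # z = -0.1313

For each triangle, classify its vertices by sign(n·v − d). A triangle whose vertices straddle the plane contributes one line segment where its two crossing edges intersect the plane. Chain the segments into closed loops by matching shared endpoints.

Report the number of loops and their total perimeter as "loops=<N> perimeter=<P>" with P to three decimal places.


Straddling triangles (8 of 12):
  (v1,v3,v0) [++-] → (-1.115, -0.249404, -0.1313)–(-1.115, -1.89, -0.1313)  len=1.6406
  (v4,v1,v0) [-+-] → (0.147135, -1.89, -0.1313)–(-1.115, -1.89, -0.1313)  len=1.2621
  (v0,v3,v2) [-+-] → (-1.115, -0.249404, -0.1313)–(-1.115, 1.89, -0.1313)  len=2.1394
  (v5,v1,v4) [++-] → (0.147135, -1.89, -0.1313)–(1.115, -1.89, -0.1313)  len=0.9679
  (v3,v7,v2) [++-] → (-0.147135, 1.89, -0.1313)–(-1.115, 1.89, -0.1313)  len=0.9679
  (v2,v7,v6) [-+-] → (-0.147135, 1.89, -0.1313)–(1.115, 1.89, -0.1313)  len=1.2621
  (v6,v5,v4) [-+-] → (1.115, 0.249404, -0.1313)–(1.115, -1.89, -0.1313)  len=2.1394
  (v7,v5,v6) [++-] → (1.115, 0.249404, -0.1313)–(1.115, 1.89, -0.1313)  len=1.6406

Chained into 1 loop(s):
  loop 1: 8 segments, perimeter = 12.0200
Total perimeter = 12.020

loops=1 perimeter=12.020


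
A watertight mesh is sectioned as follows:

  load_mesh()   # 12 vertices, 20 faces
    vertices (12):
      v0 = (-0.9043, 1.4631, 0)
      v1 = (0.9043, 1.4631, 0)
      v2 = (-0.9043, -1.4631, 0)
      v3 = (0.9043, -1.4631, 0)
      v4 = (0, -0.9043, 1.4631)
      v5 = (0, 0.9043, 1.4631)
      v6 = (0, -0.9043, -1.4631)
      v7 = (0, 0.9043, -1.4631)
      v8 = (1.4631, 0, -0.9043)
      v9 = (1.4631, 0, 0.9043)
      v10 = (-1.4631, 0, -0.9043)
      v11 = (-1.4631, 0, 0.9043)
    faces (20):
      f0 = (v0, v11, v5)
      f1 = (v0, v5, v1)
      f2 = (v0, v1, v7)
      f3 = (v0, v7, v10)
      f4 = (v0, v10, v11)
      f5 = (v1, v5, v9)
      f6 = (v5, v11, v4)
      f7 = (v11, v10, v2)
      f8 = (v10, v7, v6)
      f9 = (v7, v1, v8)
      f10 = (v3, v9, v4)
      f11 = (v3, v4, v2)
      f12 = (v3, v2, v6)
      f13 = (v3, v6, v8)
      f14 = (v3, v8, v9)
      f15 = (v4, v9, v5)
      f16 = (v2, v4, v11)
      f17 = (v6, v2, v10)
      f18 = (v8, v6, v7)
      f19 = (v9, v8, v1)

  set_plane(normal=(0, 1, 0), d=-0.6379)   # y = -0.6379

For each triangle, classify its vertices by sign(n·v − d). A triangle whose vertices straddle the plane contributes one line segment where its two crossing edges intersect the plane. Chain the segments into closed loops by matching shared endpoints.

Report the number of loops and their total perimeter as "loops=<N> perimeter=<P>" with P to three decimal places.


loops=1 perimeter=8.346

Straddling triangles (10 of 20):
  (v5,v11,v4) [++-] → (-0.431018, -0.6379, 1.29848)–(0, -0.6379, 1.4631)  len=0.4614
  (v11,v10,v2) [++-] → (-1.21947, -0.6379, -0.510032)–(-1.21947, -0.6379, 0.510032)  len=1.0201
  (v10,v7,v6) [++-] → (0, -0.6379, -1.4631)–(-0.431018, -0.6379, -1.29848)  len=0.4614
  (v3,v9,v4) [-+-] → (1.21947, -0.6379, 0.510032)–(0.431018, -0.6379, 1.29848)  len=1.1150
  (v3,v6,v8) [--+] → (0.431018, -0.6379, -1.29848)–(1.21947, -0.6379, -0.510032)  len=1.1150
  (v3,v8,v9) [-++] → (1.21947, -0.6379, -0.510032)–(1.21947, -0.6379, 0.510032)  len=1.0201
  (v4,v9,v5) [-++] → (0.431018, -0.6379, 1.29848)–(0, -0.6379, 1.4631)  len=0.4614
  (v2,v4,v11) [--+] → (-0.431018, -0.6379, 1.29848)–(-1.21947, -0.6379, 0.510032)  len=1.1150
  (v6,v2,v10) [--+] → (-1.21947, -0.6379, -0.510032)–(-0.431018, -0.6379, -1.29848)  len=1.1150
  (v8,v6,v7) [+-+] → (0.431018, -0.6379, -1.29848)–(0, -0.6379, -1.4631)  len=0.4614

Chained into 1 loop(s):
  loop 1: 10 segments, perimeter = 8.3458
Total perimeter = 8.346


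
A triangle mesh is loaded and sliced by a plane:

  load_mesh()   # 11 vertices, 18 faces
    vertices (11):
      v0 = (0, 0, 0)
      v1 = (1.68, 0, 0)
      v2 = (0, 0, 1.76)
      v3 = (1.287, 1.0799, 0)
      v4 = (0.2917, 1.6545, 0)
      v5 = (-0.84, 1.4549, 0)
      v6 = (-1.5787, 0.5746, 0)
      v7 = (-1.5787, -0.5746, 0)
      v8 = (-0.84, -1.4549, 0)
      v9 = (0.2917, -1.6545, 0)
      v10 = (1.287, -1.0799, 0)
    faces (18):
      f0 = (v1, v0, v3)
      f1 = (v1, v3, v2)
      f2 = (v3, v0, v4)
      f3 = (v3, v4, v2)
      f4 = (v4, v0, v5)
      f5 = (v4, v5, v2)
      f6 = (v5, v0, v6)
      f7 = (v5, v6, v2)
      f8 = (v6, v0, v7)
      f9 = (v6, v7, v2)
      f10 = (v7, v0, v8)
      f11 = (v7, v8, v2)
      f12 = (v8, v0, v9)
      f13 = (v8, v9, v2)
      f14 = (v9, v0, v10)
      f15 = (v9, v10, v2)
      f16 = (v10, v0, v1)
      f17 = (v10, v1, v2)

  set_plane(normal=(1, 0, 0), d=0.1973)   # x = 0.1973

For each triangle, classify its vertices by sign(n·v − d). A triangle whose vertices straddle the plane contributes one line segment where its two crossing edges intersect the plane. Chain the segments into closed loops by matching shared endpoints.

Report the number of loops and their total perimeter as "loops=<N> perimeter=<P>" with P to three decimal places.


Straddling triangles (12 of 18):
  (v1,v0,v3) [+-+] → (0.1973, 0, 0)–(0.1973, 0.165551, 0)  len=0.1656
  (v1,v3,v2) [++-] → (0.1973, 0.165551, 1.49019)–(0.1973, 0, 1.5533)  len=0.1772
  (v3,v0,v4) [+-+] → (0.1973, 0.165551, 0)–(0.1973, 1.11907, 0)  len=0.9535
  (v3,v4,v2) [++-] → (0.1973, 1.11907, 0.569571)–(0.1973, 0.165551, 1.49019)  len=1.3254
  (v4,v0,v5) [+--] → (0.1973, 1.11907, 0)–(0.1973, 1.63785, 0)  len=0.5188
  (v4,v5,v2) [+--] → (0.1973, 1.63785, 0)–(0.1973, 1.11907, 0.569571)  len=0.7704
  (v8,v0,v9) [--+] → (0.1973, -1.11907, 0)–(0.1973, -1.63785, 0)  len=0.5188
  (v8,v9,v2) [-+-] → (0.1973, -1.63785, 0)–(0.1973, -1.11907, 0.569571)  len=0.7704
  (v9,v0,v10) [+-+] → (0.1973, -1.11907, 0)–(0.1973, -0.165551, 0)  len=0.9535
  (v9,v10,v2) [++-] → (0.1973, -0.165551, 1.49019)–(0.1973, -1.11907, 0.569571)  len=1.3254
  (v10,v0,v1) [+-+] → (0.1973, -0.165551, 0)–(0.1973, 0, 0)  len=0.1656
  (v10,v1,v2) [++-] → (0.1973, 0, 1.5533)–(0.1973, -0.165551, 1.49019)  len=0.1772

Chained into 1 loop(s):
  loop 1: 12 segments, perimeter = 7.8217
Total perimeter = 7.822

loops=1 perimeter=7.822
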